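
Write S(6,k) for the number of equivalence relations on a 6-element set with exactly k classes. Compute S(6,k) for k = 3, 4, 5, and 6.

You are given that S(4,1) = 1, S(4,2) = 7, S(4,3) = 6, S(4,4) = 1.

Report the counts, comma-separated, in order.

90, 65, 15, 1

i=5: T(5,2)=1+2·7=15 | T(5,3)=7+3·6=25 | T(5,4)=6+4·1=10 | T(5,5)=1+5·0=1
i=6: T(6,3)=15+3·25=90 | T(6,4)=25+4·10=65 | T(6,5)=10+5·1=15 | T(6,6)=1+6·0=1
Read S(6,3) = 90, S(6,4) = 65, S(6,5) = 15, S(6,6) = 1.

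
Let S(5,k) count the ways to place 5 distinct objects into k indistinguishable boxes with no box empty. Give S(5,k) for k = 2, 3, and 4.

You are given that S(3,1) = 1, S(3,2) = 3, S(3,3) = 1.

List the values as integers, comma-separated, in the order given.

i=4: T(4,1)=0+1·1=1 | T(4,2)=1+2·3=7 | T(4,3)=3+3·1=6 | T(4,4)=1+4·0=1
i=5: T(5,2)=1+2·7=15 | T(5,3)=7+3·6=25 | T(5,4)=6+4·1=10
Read S(5,2) = 15, S(5,3) = 25, S(5,4) = 10.

15, 25, 10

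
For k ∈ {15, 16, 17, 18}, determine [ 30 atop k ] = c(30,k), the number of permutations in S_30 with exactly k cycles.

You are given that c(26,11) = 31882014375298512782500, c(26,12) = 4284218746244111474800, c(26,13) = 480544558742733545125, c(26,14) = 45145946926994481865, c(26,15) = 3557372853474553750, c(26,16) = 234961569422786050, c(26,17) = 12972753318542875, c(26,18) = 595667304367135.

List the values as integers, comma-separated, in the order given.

r27: T_27,12=26×4284218746244111474800+31882014375298512782500=143271701777645411127300; T_27,13=26×480544558742733545125+4284218746244111474800=16778377273555183648050; T_27,14=26×45145946926994481865+480544558742733545125=1654339178844590073615; T_27,15=26×3557372853474553750+45145946926994481865=137637641117332879365; T_27,16=26×234961569422786050+3557372853474553750=9666373658466991050; T_27,17=26×12972753318542875+234961569422786050=572253155704900800; T_27,18=26×595667304367135+12972753318542875=28460103232088385
r28: T_28,13=27×16778377273555183648050+143271701777645411127300=596287888163635369624650; T_28,14=27×1654339178844590073615+16778377273555183648050=61445535102359115635655; T_28,15=27×137637641117332879365+1654339178844590073615=5370555489012577816470; T_28,16=27×9666373658466991050+137637641117332879365=398629729895941637715; T_28,17=27×572253155704900800+9666373658466991050=25117208862499312650; T_28,18=27×28460103232088385+572253155704900800=1340675942971287195
r29: T_29,14=28×61445535102359115635655+596287888163635369624650=2316762871029690607422990; T_29,15=28×5370555489012577816470+61445535102359115635655=211821088794711294496815; T_29,16=28×398629729895941637715+5370555489012577816470=16532187926098943672490; T_29,17=28×25117208862499312650+398629729895941637715=1101911578045922391915; T_29,18=28×1340675942971287195+25117208862499312650=62656135265695354110
r30: T_30,15=29×211821088794711294496815+2316762871029690607422990=8459574446076318147830625; T_30,16=29×16532187926098943672490+211821088794711294496815=691254538651580660999025; T_30,17=29×1101911578045922391915+16532187926098943672490=48487623689430693038025; T_30,18=29×62656135265695354110+1101911578045922391915=2918939500751087661105
Read c(30,15) = 8459574446076318147830625, c(30,16) = 691254538651580660999025, c(30,17) = 48487623689430693038025, c(30,18) = 2918939500751087661105.

8459574446076318147830625, 691254538651580660999025, 48487623689430693038025, 2918939500751087661105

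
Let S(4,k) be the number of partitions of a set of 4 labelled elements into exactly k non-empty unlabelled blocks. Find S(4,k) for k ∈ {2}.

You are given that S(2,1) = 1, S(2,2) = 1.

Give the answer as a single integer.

@3  (3,1):1·1+0→1, (3,2):1·2+1→3
@4  (4,2):3·2+1→7
Read S(4,2) = 7.

7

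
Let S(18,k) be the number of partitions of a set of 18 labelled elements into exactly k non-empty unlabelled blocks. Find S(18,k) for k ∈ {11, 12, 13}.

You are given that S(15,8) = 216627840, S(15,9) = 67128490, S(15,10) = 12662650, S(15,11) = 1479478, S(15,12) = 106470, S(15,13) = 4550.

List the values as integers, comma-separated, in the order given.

i=16: T(16,9)=216627840+9·67128490=820784250 | T(16,10)=67128490+10·12662650=193754990 | T(16,11)=12662650+11·1479478=28936908 | T(16,12)=1479478+12·106470=2757118 | T(16,13)=106470+13·4550=165620
i=17: T(17,10)=820784250+10·193754990=2758334150 | T(17,11)=193754990+11·28936908=512060978 | T(17,12)=28936908+12·2757118=62022324 | T(17,13)=2757118+13·165620=4910178
i=18: T(18,11)=2758334150+11·512060978=8391004908 | T(18,12)=512060978+12·62022324=1256328866 | T(18,13)=62022324+13·4910178=125854638
Read S(18,11) = 8391004908, S(18,12) = 1256328866, S(18,13) = 125854638.

8391004908, 1256328866, 125854638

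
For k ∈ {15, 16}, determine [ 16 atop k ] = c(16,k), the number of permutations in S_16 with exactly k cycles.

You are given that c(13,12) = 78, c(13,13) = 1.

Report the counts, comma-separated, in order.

i=14: T(14,13)=78+13·1=91 | T(14,14)=1+13·0=1
i=15: T(15,14)=91+14·1=105 | T(15,15)=1+14·0=1
i=16: T(16,15)=105+15·1=120 | T(16,16)=1+15·0=1
Read c(16,15) = 120, c(16,16) = 1.

120, 1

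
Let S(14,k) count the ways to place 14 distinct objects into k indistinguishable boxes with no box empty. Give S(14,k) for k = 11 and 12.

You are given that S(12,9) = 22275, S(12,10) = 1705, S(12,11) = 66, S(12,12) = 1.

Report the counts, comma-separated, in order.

[13] T[13,10]:10*1705+22275=39325 · T[13,11]:11*66+1705=2431 · T[13,12]:12*1+66=78
[14] T[14,11]:11*2431+39325=66066 · T[14,12]:12*78+2431=3367
Read S(14,11) = 66066, S(14,12) = 3367.

66066, 3367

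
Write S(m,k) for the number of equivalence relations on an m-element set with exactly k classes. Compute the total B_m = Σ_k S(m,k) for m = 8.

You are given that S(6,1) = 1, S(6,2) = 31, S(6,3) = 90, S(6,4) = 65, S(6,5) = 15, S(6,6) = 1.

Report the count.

row 7: T[7][1]=1·1+0=1  T[7][2]=2·31+1=63  T[7][3]=3·90+31=301  T[7][4]=4·65+90=350  T[7][5]=5·15+65=140  T[7][6]=6·1+15=21  T[7][7]=7·0+1=1
row 8: T[8][1]=1·1+0=1  T[8][2]=2·63+1=127  T[8][3]=3·301+63=966  T[8][4]=4·350+301=1701  T[8][5]=5·140+350=1050  T[8][6]=6·21+140=266  T[8][7]=7·1+21=28  T[8][8]=8·0+1=1
B_8 = ΣS(8,k) = 1+127+966+1701+1050+266+28+1 = 4140

4140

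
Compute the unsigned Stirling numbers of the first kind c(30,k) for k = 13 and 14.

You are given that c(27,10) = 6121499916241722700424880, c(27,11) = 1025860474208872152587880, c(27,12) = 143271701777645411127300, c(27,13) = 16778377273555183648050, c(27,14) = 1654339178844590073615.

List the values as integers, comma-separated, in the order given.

796974693974455191377937300, 88776380550648116217781890

r28: T_28,11=27×1025860474208872152587880+6121499916241722700424880=33819732719881270820297640; T_28,12=27×143271701777645411127300+1025860474208872152587880=4894196422205298253024980; T_28,13=27×16778377273555183648050+143271701777645411127300=596287888163635369624650; T_28,14=27×1654339178844590073615+16778377273555183648050=61445535102359115635655
r29: T_29,12=28×4894196422205298253024980+33819732719881270820297640=170857232541629621904997080; T_29,13=28×596287888163635369624650+4894196422205298253024980=21590257290787088602515180; T_29,14=28×61445535102359115635655+596287888163635369624650=2316762871029690607422990
r30: T_30,13=29×21590257290787088602515180+170857232541629621904997080=796974693974455191377937300; T_30,14=29×2316762871029690607422990+21590257290787088602515180=88776380550648116217781890
Read c(30,13) = 796974693974455191377937300, c(30,14) = 88776380550648116217781890.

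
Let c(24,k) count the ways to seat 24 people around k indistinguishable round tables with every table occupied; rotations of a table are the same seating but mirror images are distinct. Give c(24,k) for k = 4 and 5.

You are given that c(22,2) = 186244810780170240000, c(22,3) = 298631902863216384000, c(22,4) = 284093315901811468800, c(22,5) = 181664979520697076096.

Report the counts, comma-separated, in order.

157375898285941510732800, 105005310755917452984576

@23  (23,3):298631902863216384000·22+186244810780170240000→6756146673770930688000, (23,4):284093315901811468800·22+298631902863216384000→6548684852703068697600, (23,5):181664979520697076096·22+284093315901811468800→4280722865357147142912
@24  (24,4):6548684852703068697600·23+6756146673770930688000→157375898285941510732800, (24,5):4280722865357147142912·23+6548684852703068697600→105005310755917452984576
Read c(24,4) = 157375898285941510732800, c(24,5) = 105005310755917452984576.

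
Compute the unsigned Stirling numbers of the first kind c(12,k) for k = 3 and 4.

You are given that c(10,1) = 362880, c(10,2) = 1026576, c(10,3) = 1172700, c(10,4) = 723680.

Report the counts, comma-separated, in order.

i=11: T(11,2)=362880+10·1026576=10628640 | T(11,3)=1026576+10·1172700=12753576 | T(11,4)=1172700+10·723680=8409500
i=12: T(12,3)=10628640+11·12753576=150917976 | T(12,4)=12753576+11·8409500=105258076
Read c(12,3) = 150917976, c(12,4) = 105258076.

150917976, 105258076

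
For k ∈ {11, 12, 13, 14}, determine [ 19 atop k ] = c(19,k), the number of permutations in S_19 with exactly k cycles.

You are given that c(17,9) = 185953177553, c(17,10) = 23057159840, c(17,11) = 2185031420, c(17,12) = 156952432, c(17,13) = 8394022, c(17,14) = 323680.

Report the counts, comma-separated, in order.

1661573386473, 147560703732, 10246937272, 549789282

i=18: T(18,10)=185953177553+17·23057159840=577924894833 | T(18,11)=23057159840+17·2185031420=60202693980 | T(18,12)=2185031420+17·156952432=4853222764 | T(18,13)=156952432+17·8394022=299650806 | T(18,14)=8394022+17·323680=13896582
i=19: T(19,11)=577924894833+18·60202693980=1661573386473 | T(19,12)=60202693980+18·4853222764=147560703732 | T(19,13)=4853222764+18·299650806=10246937272 | T(19,14)=299650806+18·13896582=549789282
Read c(19,11) = 1661573386473, c(19,12) = 147560703732, c(19,13) = 10246937272, c(19,14) = 549789282.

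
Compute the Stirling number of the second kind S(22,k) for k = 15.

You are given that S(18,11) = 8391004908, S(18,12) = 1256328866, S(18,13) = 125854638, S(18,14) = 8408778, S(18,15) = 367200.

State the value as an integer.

345615943200

i=19: T(19,12)=8391004908+12·1256328866=23466951300 | T(19,13)=1256328866+13·125854638=2892439160 | T(19,14)=125854638+14·8408778=243577530 | T(19,15)=8408778+15·367200=13916778
i=20: T(20,13)=23466951300+13·2892439160=61068660380 | T(20,14)=2892439160+14·243577530=6302524580 | T(20,15)=243577530+15·13916778=452329200
i=21: T(21,14)=61068660380+14·6302524580=149304004500 | T(21,15)=6302524580+15·452329200=13087462580
i=22: T(22,15)=149304004500+15·13087462580=345615943200
Read S(22,15) = 345615943200.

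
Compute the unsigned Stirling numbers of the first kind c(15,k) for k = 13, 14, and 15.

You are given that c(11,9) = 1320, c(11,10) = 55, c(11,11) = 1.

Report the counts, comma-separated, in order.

r12: T_12,10=11×55+1320=1925; T_12,11=11×1+55=66; T_12,12=11×0+1=1
r13: T_13,11=12×66+1925=2717; T_13,12=12×1+66=78; T_13,13=12×0+1=1
r14: T_14,12=13×78+2717=3731; T_14,13=13×1+78=91; T_14,14=13×0+1=1
r15: T_15,13=14×91+3731=5005; T_15,14=14×1+91=105; T_15,15=14×0+1=1
Read c(15,13) = 5005, c(15,14) = 105, c(15,15) = 1.

5005, 105, 1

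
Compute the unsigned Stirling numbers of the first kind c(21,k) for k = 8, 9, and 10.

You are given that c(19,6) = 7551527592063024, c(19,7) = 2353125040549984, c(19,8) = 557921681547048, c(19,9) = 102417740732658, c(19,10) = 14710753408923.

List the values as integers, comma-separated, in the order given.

r20: T_20,7=19×2353125040549984+7551527592063024=52260903362512720; T_20,8=19×557921681547048+2353125040549984=12953636989943896; T_20,9=19×102417740732658+557921681547048=2503858755467550; T_20,10=19×14710753408923+102417740732658=381922055502195
r21: T_21,8=20×12953636989943896+52260903362512720=311333643161390640; T_21,9=20×2503858755467550+12953636989943896=63030812099294896; T_21,10=20×381922055502195+2503858755467550=10142299865511450
Read c(21,8) = 311333643161390640, c(21,9) = 63030812099294896, c(21,10) = 10142299865511450.

311333643161390640, 63030812099294896, 10142299865511450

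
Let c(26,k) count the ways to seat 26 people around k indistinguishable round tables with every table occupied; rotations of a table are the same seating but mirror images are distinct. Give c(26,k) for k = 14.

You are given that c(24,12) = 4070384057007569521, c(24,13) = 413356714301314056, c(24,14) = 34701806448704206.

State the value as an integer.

@25  (25,13):413356714301314056·24+4070384057007569521→13990945200239106865, (25,14):34701806448704206·24+413356714301314056→1246200069070215000
@26  (26,14):1246200069070215000·25+13990945200239106865→45145946926994481865
Read c(26,14) = 45145946926994481865.

45145946926994481865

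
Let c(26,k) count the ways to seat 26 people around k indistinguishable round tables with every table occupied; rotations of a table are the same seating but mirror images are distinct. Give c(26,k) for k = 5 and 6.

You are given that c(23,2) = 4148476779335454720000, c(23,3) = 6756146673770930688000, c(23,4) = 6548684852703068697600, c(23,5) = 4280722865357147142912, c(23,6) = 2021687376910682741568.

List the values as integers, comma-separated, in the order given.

i=24: T(24,3)=4148476779335454720000+23·6756146673770930688000=159539850276066860544000 | T(24,4)=6756146673770930688000+23·6548684852703068697600=157375898285941510732800 | T(24,5)=6548684852703068697600+23·4280722865357147142912=105005310755917452984576 | T(24,6)=4280722865357147142912+23·2021687376910682741568=50779532534302850198976
i=25: T(25,4)=159539850276066860544000+24·157375898285941510732800=3936561409138663118131200 | T(25,5)=157375898285941510732800+24·105005310755917452984576=2677503356427960382362624 | T(25,6)=105005310755917452984576+24·50779532534302850198976=1323714091579185857760000
i=26: T(26,5)=3936561409138663118131200+25·2677503356427960382362624=70874145319837672677196800 | T(26,6)=2677503356427960382362624+25·1323714091579185857760000=35770355645907606826362624
Read c(26,5) = 70874145319837672677196800, c(26,6) = 35770355645907606826362624.

70874145319837672677196800, 35770355645907606826362624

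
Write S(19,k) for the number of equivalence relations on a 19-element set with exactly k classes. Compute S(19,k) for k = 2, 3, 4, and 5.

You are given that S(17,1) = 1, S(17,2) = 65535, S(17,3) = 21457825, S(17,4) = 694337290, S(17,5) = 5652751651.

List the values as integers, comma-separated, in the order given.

262143, 193448101, 11259666950, 147589284710

r18: T_18,1=1×1+0=1; T_18,2=2×65535+1=131071; T_18,3=3×21457825+65535=64439010; T_18,4=4×694337290+21457825=2798806985; T_18,5=5×5652751651+694337290=28958095545
r19: T_19,2=2×131071+1=262143; T_19,3=3×64439010+131071=193448101; T_19,4=4×2798806985+64439010=11259666950; T_19,5=5×28958095545+2798806985=147589284710
Read S(19,2) = 262143, S(19,3) = 193448101, S(19,4) = 11259666950, S(19,5) = 147589284710.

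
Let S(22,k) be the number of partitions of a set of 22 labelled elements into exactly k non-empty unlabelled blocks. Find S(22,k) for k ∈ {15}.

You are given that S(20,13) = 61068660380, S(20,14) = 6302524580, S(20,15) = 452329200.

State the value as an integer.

345615943200

row 21: T[21][14]=14·6302524580+61068660380=149304004500  T[21][15]=15·452329200+6302524580=13087462580
row 22: T[22][15]=15·13087462580+149304004500=345615943200
Read S(22,15) = 345615943200.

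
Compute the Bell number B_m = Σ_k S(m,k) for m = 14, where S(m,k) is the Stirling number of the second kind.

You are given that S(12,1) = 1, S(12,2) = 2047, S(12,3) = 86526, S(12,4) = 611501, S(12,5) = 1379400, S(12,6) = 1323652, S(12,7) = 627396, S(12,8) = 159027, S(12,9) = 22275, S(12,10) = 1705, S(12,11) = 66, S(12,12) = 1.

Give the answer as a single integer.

row 13: T[13][1]=1·1+0=1  T[13][2]=2·2047+1=4095  T[13][3]=3·86526+2047=261625  T[13][4]=4·611501+86526=2532530  T[13][5]=5·1379400+611501=7508501  T[13][6]=6·1323652+1379400=9321312  T[13][7]=7·627396+1323652=5715424  T[13][8]=8·159027+627396=1899612  T[13][9]=9·22275+159027=359502  T[13][10]=10·1705+22275=39325  T[13][11]=11·66+1705=2431  T[13][12]=12·1+66=78  T[13][13]=13·0+1=1
row 14: T[14][1]=1·1+0=1  T[14][2]=2·4095+1=8191  T[14][3]=3·261625+4095=788970  T[14][4]=4·2532530+261625=10391745  T[14][5]=5·7508501+2532530=40075035  T[14][6]=6·9321312+7508501=63436373  T[14][7]=7·5715424+9321312=49329280  T[14][8]=8·1899612+5715424=20912320  T[14][9]=9·359502+1899612=5135130  T[14][10]=10·39325+359502=752752  T[14][11]=11·2431+39325=66066  T[14][12]=12·78+2431=3367  T[14][13]=13·1+78=91  T[14][14]=14·0+1=1
B_14 = ΣS(14,k) = 1+8191+788970+10391745+40075035+63436373+49329280+20912320+5135130+752752+66066+3367+91+1 = 190899322

190899322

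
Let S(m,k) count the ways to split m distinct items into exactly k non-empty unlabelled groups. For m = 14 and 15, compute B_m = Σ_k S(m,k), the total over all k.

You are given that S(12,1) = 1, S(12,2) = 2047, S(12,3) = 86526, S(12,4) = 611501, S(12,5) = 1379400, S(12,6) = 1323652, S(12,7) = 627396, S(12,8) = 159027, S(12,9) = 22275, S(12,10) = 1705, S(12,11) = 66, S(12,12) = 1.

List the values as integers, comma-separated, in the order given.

[13] T[13,1]:1*1+0=1 · T[13,2]:2*2047+1=4095 · T[13,3]:3*86526+2047=261625 · T[13,4]:4*611501+86526=2532530 · T[13,5]:5*1379400+611501=7508501 · T[13,6]:6*1323652+1379400=9321312 · T[13,7]:7*627396+1323652=5715424 · T[13,8]:8*159027+627396=1899612 · T[13,9]:9*22275+159027=359502 · T[13,10]:10*1705+22275=39325 · T[13,11]:11*66+1705=2431 · T[13,12]:12*1+66=78 · T[13,13]:13*0+1=1
[14] T[14,1]:1*1+0=1 · T[14,2]:2*4095+1=8191 · T[14,3]:3*261625+4095=788970 · T[14,4]:4*2532530+261625=10391745 · T[14,5]:5*7508501+2532530=40075035 · T[14,6]:6*9321312+7508501=63436373 · T[14,7]:7*5715424+9321312=49329280 · T[14,8]:8*1899612+5715424=20912320 · T[14,9]:9*359502+1899612=5135130 · T[14,10]:10*39325+359502=752752 · T[14,11]:11*2431+39325=66066 · T[14,12]:12*78+2431=3367 · T[14,13]:13*1+78=91 · T[14,14]:14*0+1=1
[15] T[15,1]:1*1+0=1 · T[15,2]:2*8191+1=16383 · T[15,3]:3*788970+8191=2375101 · T[15,4]:4*10391745+788970=42355950 · T[15,5]:5*40075035+10391745=210766920 · T[15,6]:6*63436373+40075035=420693273 · T[15,7]:7*49329280+63436373=408741333 · T[15,8]:8*20912320+49329280=216627840 · T[15,9]:9*5135130+20912320=67128490 · T[15,10]:10*752752+5135130=12662650 · T[15,11]:11*66066+752752=1479478 · T[15,12]:12*3367+66066=106470 · T[15,13]:13*91+3367=4550 · T[15,14]:14*1+91=105 · T[15,15]:15*0+1=1
B_14 = ΣS(14,k) = 1+8191+788970+10391745+40075035+63436373+49329280+20912320+5135130+752752+66066+3367+91+1 = 190899322
B_15 = ΣS(15,k) = 1+16383+2375101+42355950+210766920+420693273+408741333+216627840+67128490+12662650+1479478+106470+4550+105+1 = 1382958545

190899322, 1382958545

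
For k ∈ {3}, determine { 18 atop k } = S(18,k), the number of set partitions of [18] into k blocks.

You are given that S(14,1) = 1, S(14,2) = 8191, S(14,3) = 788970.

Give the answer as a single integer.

64439010

@15  (15,1):1·1+0→1, (15,2):8191·2+1→16383, (15,3):788970·3+8191→2375101
@16  (16,1):1·1+0→1, (16,2):16383·2+1→32767, (16,3):2375101·3+16383→7141686
@17  (17,2):32767·2+1→65535, (17,3):7141686·3+32767→21457825
@18  (18,3):21457825·3+65535→64439010
Read S(18,3) = 64439010.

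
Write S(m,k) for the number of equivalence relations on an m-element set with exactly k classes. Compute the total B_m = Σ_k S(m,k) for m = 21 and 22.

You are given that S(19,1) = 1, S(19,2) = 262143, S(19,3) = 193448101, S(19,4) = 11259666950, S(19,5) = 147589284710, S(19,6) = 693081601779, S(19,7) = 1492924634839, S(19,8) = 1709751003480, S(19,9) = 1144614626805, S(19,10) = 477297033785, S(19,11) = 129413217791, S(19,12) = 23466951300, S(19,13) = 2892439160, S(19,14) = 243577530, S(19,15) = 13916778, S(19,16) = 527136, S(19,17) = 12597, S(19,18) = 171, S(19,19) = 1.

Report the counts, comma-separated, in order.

i=20: T(20,1)=0+1·1=1 | T(20,2)=1+2·262143=524287 | T(20,3)=262143+3·193448101=580606446 | T(20,4)=193448101+4·11259666950=45232115901 | T(20,5)=11259666950+5·147589284710=749206090500 | T(20,6)=147589284710+6·693081601779=4306078895384 | T(20,7)=693081601779+7·1492924634839=11143554045652 | T(20,8)=1492924634839+8·1709751003480=15170932662679 | T(20,9)=1709751003480+9·1144614626805=12011282644725 | T(20,10)=1144614626805+10·477297033785=5917584964655 | T(20,11)=477297033785+11·129413217791=1900842429486 | T(20,12)=129413217791+12·23466951300=411016633391 | T(20,13)=23466951300+13·2892439160=61068660380 | T(20,14)=2892439160+14·243577530=6302524580 | T(20,15)=243577530+15·13916778=452329200 | T(20,16)=13916778+16·527136=22350954 | T(20,17)=527136+17·12597=741285 | T(20,18)=12597+18·171=15675 | T(20,19)=171+19·1=190 | T(20,20)=1+20·0=1
i=21: T(21,1)=0+1·1=1 | T(21,2)=1+2·524287=1048575 | T(21,3)=524287+3·580606446=1742343625 | T(21,4)=580606446+4·45232115901=181509070050 | T(21,5)=45232115901+5·749206090500=3791262568401 | T(21,6)=749206090500+6·4306078895384=26585679462804 | T(21,7)=4306078895384+7·11143554045652=82310957214948 | T(21,8)=11143554045652+8·15170932662679=132511015347084 | T(21,9)=15170932662679+9·12011282644725=123272476465204 | T(21,10)=12011282644725+10·5917584964655=71187132291275 | T(21,11)=5917584964655+11·1900842429486=26826851689001 | T(21,12)=1900842429486+12·411016633391=6833042030178 | T(21,13)=411016633391+13·61068660380=1204909218331 | T(21,14)=61068660380+14·6302524580=149304004500 | T(21,15)=6302524580+15·452329200=13087462580 | T(21,16)=452329200+16·22350954=809944464 | T(21,17)=22350954+17·741285=34952799 | T(21,18)=741285+18·15675=1023435 | T(21,19)=15675+19·190=19285 | T(21,20)=190+20·1=210 | T(21,21)=1+21·0=1
i=22: T(22,1)=0+1·1=1 | T(22,2)=1+2·1048575=2097151 | T(22,3)=1048575+3·1742343625=5228079450 | T(22,4)=1742343625+4·181509070050=727778623825 | T(22,5)=181509070050+5·3791262568401=19137821912055 | T(22,6)=3791262568401+6·26585679462804=163305339345225 | T(22,7)=26585679462804+7·82310957214948=602762379967440 | T(22,8)=82310957214948+8·132511015347084=1142399079991620 | T(22,9)=132511015347084+9·123272476465204=1241963303533920 | T(22,10)=123272476465204+10·71187132291275=835143799377954 | T(22,11)=71187132291275+11·26826851689001=366282500870286 | T(22,12)=26826851689001+12·6833042030178=108823356051137 | T(22,13)=6833042030178+13·1204909218331=22496861868481 | T(22,14)=1204909218331+14·149304004500=3295165281331 | T(22,15)=149304004500+15·13087462580=345615943200 | T(22,16)=13087462580+16·809944464=26046574004 | T(22,17)=809944464+17·34952799=1404142047 | T(22,18)=34952799+18·1023435=53374629 | T(22,19)=1023435+19·19285=1389850 | T(22,20)=19285+20·210=23485 | T(22,21)=210+21·1=231 | T(22,22)=1+22·0=1
B_21 = ΣS(21,k) = 1+1048575+1742343625+181509070050+3791262568401+26585679462804+82310957214948+132511015347084+123272476465204+71187132291275+26826851689001+6833042030178+1204909218331+149304004500+13087462580+809944464+34952799+1023435+19285+210+1 = 474869816156751
B_22 = ΣS(22,k) = 1+2097151+5228079450+727778623825+19137821912055+163305339345225+602762379967440+1142399079991620+1241963303533920+835143799377954+366282500870286+108823356051137+22496861868481+3295165281331+345615943200+26046574004+1404142047+53374629+1389850+23485+231+1 = 4506715738447323

474869816156751, 4506715738447323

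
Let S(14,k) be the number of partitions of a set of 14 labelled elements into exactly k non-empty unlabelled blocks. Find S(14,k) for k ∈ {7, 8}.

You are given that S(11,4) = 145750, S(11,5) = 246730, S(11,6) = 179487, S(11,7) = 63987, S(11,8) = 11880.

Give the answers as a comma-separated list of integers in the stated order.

49329280, 20912320

@12  (12,5):246730·5+145750→1379400, (12,6):179487·6+246730→1323652, (12,7):63987·7+179487→627396, (12,8):11880·8+63987→159027
@13  (13,6):1323652·6+1379400→9321312, (13,7):627396·7+1323652→5715424, (13,8):159027·8+627396→1899612
@14  (14,7):5715424·7+9321312→49329280, (14,8):1899612·8+5715424→20912320
Read S(14,7) = 49329280, S(14,8) = 20912320.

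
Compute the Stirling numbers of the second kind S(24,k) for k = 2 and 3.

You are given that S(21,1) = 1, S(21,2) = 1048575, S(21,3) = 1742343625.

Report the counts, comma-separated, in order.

8388607, 47063200806

i=22: T(22,1)=0+1·1=1 | T(22,2)=1+2·1048575=2097151 | T(22,3)=1048575+3·1742343625=5228079450
i=23: T(23,1)=0+1·1=1 | T(23,2)=1+2·2097151=4194303 | T(23,3)=2097151+3·5228079450=15686335501
i=24: T(24,2)=1+2·4194303=8388607 | T(24,3)=4194303+3·15686335501=47063200806
Read S(24,2) = 8388607, S(24,3) = 47063200806.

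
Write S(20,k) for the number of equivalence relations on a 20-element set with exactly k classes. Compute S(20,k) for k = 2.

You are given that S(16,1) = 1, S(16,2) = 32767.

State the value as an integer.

524287

r17: T_17,1=1×1+0=1; T_17,2=2×32767+1=65535
r18: T_18,1=1×1+0=1; T_18,2=2×65535+1=131071
r19: T_19,1=1×1+0=1; T_19,2=2×131071+1=262143
r20: T_20,2=2×262143+1=524287
Read S(20,2) = 524287.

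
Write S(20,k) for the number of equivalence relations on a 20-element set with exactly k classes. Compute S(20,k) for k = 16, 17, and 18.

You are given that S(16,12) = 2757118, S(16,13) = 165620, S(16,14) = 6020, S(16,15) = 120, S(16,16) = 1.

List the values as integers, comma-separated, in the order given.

r17: T_17,13=13×165620+2757118=4910178; T_17,14=14×6020+165620=249900; T_17,15=15×120+6020=7820; T_17,16=16×1+120=136; T_17,17=17×0+1=1
r18: T_18,14=14×249900+4910178=8408778; T_18,15=15×7820+249900=367200; T_18,16=16×136+7820=9996; T_18,17=17×1+136=153; T_18,18=18×0+1=1
r19: T_19,15=15×367200+8408778=13916778; T_19,16=16×9996+367200=527136; T_19,17=17×153+9996=12597; T_19,18=18×1+153=171
r20: T_20,16=16×527136+13916778=22350954; T_20,17=17×12597+527136=741285; T_20,18=18×171+12597=15675
Read S(20,16) = 22350954, S(20,17) = 741285, S(20,18) = 15675.

22350954, 741285, 15675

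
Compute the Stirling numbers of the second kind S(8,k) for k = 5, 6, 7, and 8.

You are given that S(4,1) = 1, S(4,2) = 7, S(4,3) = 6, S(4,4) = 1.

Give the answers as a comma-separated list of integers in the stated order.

[5] T[5,2]:2*7+1=15 · T[5,3]:3*6+7=25 · T[5,4]:4*1+6=10 · T[5,5]:5*0+1=1
[6] T[6,3]:3*25+15=90 · T[6,4]:4*10+25=65 · T[6,5]:5*1+10=15 · T[6,6]:6*0+1=1
[7] T[7,4]:4*65+90=350 · T[7,5]:5*15+65=140 · T[7,6]:6*1+15=21 · T[7,7]:7*0+1=1
[8] T[8,5]:5*140+350=1050 · T[8,6]:6*21+140=266 · T[8,7]:7*1+21=28 · T[8,8]:8*0+1=1
Read S(8,5) = 1050, S(8,6) = 266, S(8,7) = 28, S(8,8) = 1.

1050, 266, 28, 1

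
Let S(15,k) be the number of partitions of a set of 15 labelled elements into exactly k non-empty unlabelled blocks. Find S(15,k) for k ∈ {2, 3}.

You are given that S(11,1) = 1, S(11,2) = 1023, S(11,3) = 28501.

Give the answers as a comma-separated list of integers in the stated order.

r12: T_12,1=1×1+0=1; T_12,2=2×1023+1=2047; T_12,3=3×28501+1023=86526
r13: T_13,1=1×1+0=1; T_13,2=2×2047+1=4095; T_13,3=3×86526+2047=261625
r14: T_14,1=1×1+0=1; T_14,2=2×4095+1=8191; T_14,3=3×261625+4095=788970
r15: T_15,2=2×8191+1=16383; T_15,3=3×788970+8191=2375101
Read S(15,2) = 16383, S(15,3) = 2375101.

16383, 2375101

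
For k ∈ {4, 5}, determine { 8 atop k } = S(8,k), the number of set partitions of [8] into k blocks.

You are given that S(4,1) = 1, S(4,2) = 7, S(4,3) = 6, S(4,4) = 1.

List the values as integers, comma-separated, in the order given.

[5] T[5,1]:1*1+0=1 · T[5,2]:2*7+1=15 · T[5,3]:3*6+7=25 · T[5,4]:4*1+6=10 · T[5,5]:5*0+1=1
[6] T[6,2]:2*15+1=31 · T[6,3]:3*25+15=90 · T[6,4]:4*10+25=65 · T[6,5]:5*1+10=15
[7] T[7,3]:3*90+31=301 · T[7,4]:4*65+90=350 · T[7,5]:5*15+65=140
[8] T[8,4]:4*350+301=1701 · T[8,5]:5*140+350=1050
Read S(8,4) = 1701, S(8,5) = 1050.

1701, 1050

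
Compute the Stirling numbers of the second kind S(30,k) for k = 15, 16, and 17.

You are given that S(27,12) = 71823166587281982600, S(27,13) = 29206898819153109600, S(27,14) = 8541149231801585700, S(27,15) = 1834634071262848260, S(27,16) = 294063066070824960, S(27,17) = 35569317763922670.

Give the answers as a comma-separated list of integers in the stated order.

12879868072770626040000, 2940812098256837097720, 511605167806434372210

r28: T_28,13=13×29206898819153109600+71823166587281982600=451512851236272407400; T_28,14=14×8541149231801585700+29206898819153109600=148782988064375309400; T_28,15=15×1834634071262848260+8541149231801585700=36060660300744309600; T_28,16=16×294063066070824960+1834634071262848260=6539643128396047620; T_28,17=17×35569317763922670+294063066070824960=898741468057510350
r29: T_29,14=14×148782988064375309400+451512851236272407400=2534474684137526739000; T_29,15=15×36060660300744309600+148782988064375309400=689692892575539953400; T_29,16=16×6539643128396047620+36060660300744309600=140694950355081071520; T_29,17=17×898741468057510350+6539643128396047620=21818248085373723570
r30: T_30,15=15×689692892575539953400+2534474684137526739000=12879868072770626040000; T_30,16=16×140694950355081071520+689692892575539953400=2940812098256837097720; T_30,17=17×21818248085373723570+140694950355081071520=511605167806434372210
Read S(30,15) = 12879868072770626040000, S(30,16) = 2940812098256837097720, S(30,17) = 511605167806434372210.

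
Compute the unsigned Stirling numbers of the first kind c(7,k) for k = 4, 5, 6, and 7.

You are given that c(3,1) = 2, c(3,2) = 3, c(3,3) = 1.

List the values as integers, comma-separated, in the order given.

i=4: T(4,1)=0+3·2=6 | T(4,2)=2+3·3=11 | T(4,3)=3+3·1=6 | T(4,4)=1+3·0=1
i=5: T(5,2)=6+4·11=50 | T(5,3)=11+4·6=35 | T(5,4)=6+4·1=10 | T(5,5)=1+4·0=1
i=6: T(6,3)=50+5·35=225 | T(6,4)=35+5·10=85 | T(6,5)=10+5·1=15 | T(6,6)=1+5·0=1
i=7: T(7,4)=225+6·85=735 | T(7,5)=85+6·15=175 | T(7,6)=15+6·1=21 | T(7,7)=1+6·0=1
Read c(7,4) = 735, c(7,5) = 175, c(7,6) = 21, c(7,7) = 1.

735, 175, 21, 1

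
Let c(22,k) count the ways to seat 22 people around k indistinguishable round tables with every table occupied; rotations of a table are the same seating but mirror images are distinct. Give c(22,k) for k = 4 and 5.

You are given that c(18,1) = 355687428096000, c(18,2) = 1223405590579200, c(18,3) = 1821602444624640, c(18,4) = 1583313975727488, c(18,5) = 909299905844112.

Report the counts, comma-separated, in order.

r19: T_19,1=18×355687428096000+0=6402373705728000; T_19,2=18×1223405590579200+355687428096000=22376988058521600; T_19,3=18×1821602444624640+1223405590579200=34012249593822720; T_19,4=18×1583313975727488+1821602444624640=30321254007719424; T_19,5=18×909299905844112+1583313975727488=17950712280921504
r20: T_20,2=19×22376988058521600+6402373705728000=431565146817638400; T_20,3=19×34012249593822720+22376988058521600=668609730341153280; T_20,4=19×30321254007719424+34012249593822720=610116075740491776; T_20,5=19×17950712280921504+30321254007719424=371384787345228000
r21: T_21,3=20×668609730341153280+431565146817638400=13803759753640704000; T_21,4=20×610116075740491776+668609730341153280=12870931245150988800; T_21,5=20×371384787345228000+610116075740491776=8037811822645051776
r22: T_22,4=21×12870931245150988800+13803759753640704000=284093315901811468800; T_22,5=21×8037811822645051776+12870931245150988800=181664979520697076096
Read c(22,4) = 284093315901811468800, c(22,5) = 181664979520697076096.

284093315901811468800, 181664979520697076096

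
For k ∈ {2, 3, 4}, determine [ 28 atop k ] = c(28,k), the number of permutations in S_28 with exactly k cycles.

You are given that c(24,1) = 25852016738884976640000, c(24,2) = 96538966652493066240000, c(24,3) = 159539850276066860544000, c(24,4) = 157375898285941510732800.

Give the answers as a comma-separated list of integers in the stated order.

42373564558110787183902720000, 73689668464006010184007680000, 77226989703299075087834112000

r25: T_25,1=24×25852016738884976640000+0=620448401733239439360000; T_25,2=24×96538966652493066240000+25852016738884976640000=2342787216398718566400000; T_25,3=24×159539850276066860544000+96538966652493066240000=3925495373278097719296000; T_25,4=24×157375898285941510732800+159539850276066860544000=3936561409138663118131200
r26: T_26,1=25×620448401733239439360000+0=15511210043330985984000000; T_26,2=25×2342787216398718566400000+620448401733239439360000=59190128811701203599360000; T_26,3=25×3925495373278097719296000+2342787216398718566400000=100480171548351161548800000; T_26,4=25×3936561409138663118131200+3925495373278097719296000=102339530601744675672576000
r27: T_27,1=26×15511210043330985984000000+0=403291461126605635584000000; T_27,2=26×59190128811701203599360000+15511210043330985984000000=1554454559147562279567360000; T_27,3=26×100480171548351161548800000+59190128811701203599360000=2671674589068831403868160000; T_27,4=26×102339530601744675672576000+100480171548351161548800000=2761307967193712729035776000
r28: T_28,2=27×1554454559147562279567360000+403291461126605635584000000=42373564558110787183902720000; T_28,3=27×2671674589068831403868160000+1554454559147562279567360000=73689668464006010184007680000; T_28,4=27×2761307967193712729035776000+2671674589068831403868160000=77226989703299075087834112000
Read c(28,2) = 42373564558110787183902720000, c(28,3) = 73689668464006010184007680000, c(28,4) = 77226989703299075087834112000.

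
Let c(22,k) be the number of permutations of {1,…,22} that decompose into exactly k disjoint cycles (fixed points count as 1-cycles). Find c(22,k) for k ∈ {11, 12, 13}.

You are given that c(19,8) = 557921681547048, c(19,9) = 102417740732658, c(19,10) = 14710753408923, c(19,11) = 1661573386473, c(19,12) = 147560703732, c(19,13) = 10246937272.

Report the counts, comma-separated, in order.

[20] T[20,9]:19*102417740732658+557921681547048=2503858755467550 · T[20,10]:19*14710753408923+102417740732658=381922055502195 · T[20,11]:19*1661573386473+14710753408923=46280647751910 · T[20,12]:19*147560703732+1661573386473=4465226757381 · T[20,13]:19*10246937272+147560703732=342252511900
[21] T[21,10]:20*381922055502195+2503858755467550=10142299865511450 · T[21,11]:20*46280647751910+381922055502195=1307535010540395 · T[21,12]:20*4465226757381+46280647751910=135585182899530 · T[21,13]:20*342252511900+4465226757381=11310276995381
[22] T[22,11]:21*1307535010540395+10142299865511450=37600535086859745 · T[22,12]:21*135585182899530+1307535010540395=4154823851430525 · T[22,13]:21*11310276995381+135585182899530=373100999802531
Read c(22,11) = 37600535086859745, c(22,12) = 4154823851430525, c(22,13) = 373100999802531.

37600535086859745, 4154823851430525, 373100999802531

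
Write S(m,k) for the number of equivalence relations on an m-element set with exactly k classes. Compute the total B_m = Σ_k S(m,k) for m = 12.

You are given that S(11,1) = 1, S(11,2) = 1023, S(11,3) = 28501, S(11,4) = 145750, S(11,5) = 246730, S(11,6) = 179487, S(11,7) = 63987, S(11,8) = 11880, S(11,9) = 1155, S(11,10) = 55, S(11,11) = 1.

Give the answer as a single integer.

[12] T[12,1]:1*1+0=1 · T[12,2]:2*1023+1=2047 · T[12,3]:3*28501+1023=86526 · T[12,4]:4*145750+28501=611501 · T[12,5]:5*246730+145750=1379400 · T[12,6]:6*179487+246730=1323652 · T[12,7]:7*63987+179487=627396 · T[12,8]:8*11880+63987=159027 · T[12,9]:9*1155+11880=22275 · T[12,10]:10*55+1155=1705 · T[12,11]:11*1+55=66 · T[12,12]:12*0+1=1
B_12 = ΣS(12,k) = 1+2047+86526+611501+1379400+1323652+627396+159027+22275+1705+66+1 = 4213597

4213597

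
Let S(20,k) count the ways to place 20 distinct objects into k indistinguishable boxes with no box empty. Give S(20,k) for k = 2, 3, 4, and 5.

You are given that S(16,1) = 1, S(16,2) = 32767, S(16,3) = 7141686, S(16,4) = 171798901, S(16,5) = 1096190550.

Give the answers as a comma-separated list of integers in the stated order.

524287, 580606446, 45232115901, 749206090500

row 17: T[17][1]=1·1+0=1  T[17][2]=2·32767+1=65535  T[17][3]=3·7141686+32767=21457825  T[17][4]=4·171798901+7141686=694337290  T[17][5]=5·1096190550+171798901=5652751651
row 18: T[18][1]=1·1+0=1  T[18][2]=2·65535+1=131071  T[18][3]=3·21457825+65535=64439010  T[18][4]=4·694337290+21457825=2798806985  T[18][5]=5·5652751651+694337290=28958095545
row 19: T[19][1]=1·1+0=1  T[19][2]=2·131071+1=262143  T[19][3]=3·64439010+131071=193448101  T[19][4]=4·2798806985+64439010=11259666950  T[19][5]=5·28958095545+2798806985=147589284710
row 20: T[20][2]=2·262143+1=524287  T[20][3]=3·193448101+262143=580606446  T[20][4]=4·11259666950+193448101=45232115901  T[20][5]=5·147589284710+11259666950=749206090500
Read S(20,2) = 524287, S(20,3) = 580606446, S(20,4) = 45232115901, S(20,5) = 749206090500.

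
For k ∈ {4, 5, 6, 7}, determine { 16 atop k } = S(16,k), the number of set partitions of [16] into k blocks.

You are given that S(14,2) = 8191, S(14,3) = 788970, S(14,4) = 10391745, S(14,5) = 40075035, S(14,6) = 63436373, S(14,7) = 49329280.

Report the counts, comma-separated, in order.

row 15: T[15][3]=3·788970+8191=2375101  T[15][4]=4·10391745+788970=42355950  T[15][5]=5·40075035+10391745=210766920  T[15][6]=6·63436373+40075035=420693273  T[15][7]=7·49329280+63436373=408741333
row 16: T[16][4]=4·42355950+2375101=171798901  T[16][5]=5·210766920+42355950=1096190550  T[16][6]=6·420693273+210766920=2734926558  T[16][7]=7·408741333+420693273=3281882604
Read S(16,4) = 171798901, S(16,5) = 1096190550, S(16,6) = 2734926558, S(16,7) = 3281882604.

171798901, 1096190550, 2734926558, 3281882604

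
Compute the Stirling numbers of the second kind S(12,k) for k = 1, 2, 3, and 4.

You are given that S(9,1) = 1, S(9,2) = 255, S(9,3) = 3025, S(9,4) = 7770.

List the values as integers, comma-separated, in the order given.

1, 2047, 86526, 611501

i=10: T(10,1)=0+1·1=1 | T(10,2)=1+2·255=511 | T(10,3)=255+3·3025=9330 | T(10,4)=3025+4·7770=34105
i=11: T(11,1)=0+1·1=1 | T(11,2)=1+2·511=1023 | T(11,3)=511+3·9330=28501 | T(11,4)=9330+4·34105=145750
i=12: T(12,1)=0+1·1=1 | T(12,2)=1+2·1023=2047 | T(12,3)=1023+3·28501=86526 | T(12,4)=28501+4·145750=611501
Read S(12,1) = 1, S(12,2) = 2047, S(12,3) = 86526, S(12,4) = 611501.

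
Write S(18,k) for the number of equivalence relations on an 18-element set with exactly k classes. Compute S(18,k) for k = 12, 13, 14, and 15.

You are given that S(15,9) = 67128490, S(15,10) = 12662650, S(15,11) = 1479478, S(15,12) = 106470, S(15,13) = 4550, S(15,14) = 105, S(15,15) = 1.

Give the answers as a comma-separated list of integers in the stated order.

1256328866, 125854638, 8408778, 367200

@16  (16,10):12662650·10+67128490→193754990, (16,11):1479478·11+12662650→28936908, (16,12):106470·12+1479478→2757118, (16,13):4550·13+106470→165620, (16,14):105·14+4550→6020, (16,15):1·15+105→120
@17  (17,11):28936908·11+193754990→512060978, (17,12):2757118·12+28936908→62022324, (17,13):165620·13+2757118→4910178, (17,14):6020·14+165620→249900, (17,15):120·15+6020→7820
@18  (18,12):62022324·12+512060978→1256328866, (18,13):4910178·13+62022324→125854638, (18,14):249900·14+4910178→8408778, (18,15):7820·15+249900→367200
Read S(18,12) = 1256328866, S(18,13) = 125854638, S(18,14) = 8408778, S(18,15) = 367200.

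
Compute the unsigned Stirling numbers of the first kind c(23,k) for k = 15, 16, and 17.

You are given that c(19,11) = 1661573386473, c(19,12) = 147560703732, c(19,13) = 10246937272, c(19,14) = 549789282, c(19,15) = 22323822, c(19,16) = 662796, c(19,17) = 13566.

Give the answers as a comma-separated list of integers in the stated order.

[20] T[20,12]:19*147560703732+1661573386473=4465226757381 · T[20,13]:19*10246937272+147560703732=342252511900 · T[20,14]:19*549789282+10246937272=20692933630 · T[20,15]:19*22323822+549789282=973941900 · T[20,16]:19*662796+22323822=34916946 · T[20,17]:19*13566+662796=920550
[21] T[21,13]:20*342252511900+4465226757381=11310276995381 · T[21,14]:20*20692933630+342252511900=756111184500 · T[21,15]:20*973941900+20692933630=40171771630 · T[21,16]:20*34916946+973941900=1672280820 · T[21,17]:20*920550+34916946=53327946
[22] T[22,14]:21*756111184500+11310276995381=27188611869881 · T[22,15]:21*40171771630+756111184500=1599718388730 · T[22,16]:21*1672280820+40171771630=75289668850 · T[22,17]:21*53327946+1672280820=2792167686
[23] T[23,15]:22*1599718388730+27188611869881=62382416421941 · T[23,16]:22*75289668850+1599718388730=3256091103430 · T[23,17]:22*2792167686+75289668850=136717357942
Read c(23,15) = 62382416421941, c(23,16) = 3256091103430, c(23,17) = 136717357942.

62382416421941, 3256091103430, 136717357942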